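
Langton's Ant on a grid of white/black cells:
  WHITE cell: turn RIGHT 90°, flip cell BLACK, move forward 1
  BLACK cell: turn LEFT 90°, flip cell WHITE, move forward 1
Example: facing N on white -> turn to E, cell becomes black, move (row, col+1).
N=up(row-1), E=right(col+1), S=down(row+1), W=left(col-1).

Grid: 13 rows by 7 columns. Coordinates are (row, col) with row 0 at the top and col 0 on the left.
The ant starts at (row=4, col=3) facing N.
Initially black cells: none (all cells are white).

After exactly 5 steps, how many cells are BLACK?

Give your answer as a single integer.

Step 1: on WHITE (4,3): turn R to E, flip to black, move to (4,4). |black|=1
Step 2: on WHITE (4,4): turn R to S, flip to black, move to (5,4). |black|=2
Step 3: on WHITE (5,4): turn R to W, flip to black, move to (5,3). |black|=3
Step 4: on WHITE (5,3): turn R to N, flip to black, move to (4,3). |black|=4
Step 5: on BLACK (4,3): turn L to W, flip to white, move to (4,2). |black|=3

Answer: 3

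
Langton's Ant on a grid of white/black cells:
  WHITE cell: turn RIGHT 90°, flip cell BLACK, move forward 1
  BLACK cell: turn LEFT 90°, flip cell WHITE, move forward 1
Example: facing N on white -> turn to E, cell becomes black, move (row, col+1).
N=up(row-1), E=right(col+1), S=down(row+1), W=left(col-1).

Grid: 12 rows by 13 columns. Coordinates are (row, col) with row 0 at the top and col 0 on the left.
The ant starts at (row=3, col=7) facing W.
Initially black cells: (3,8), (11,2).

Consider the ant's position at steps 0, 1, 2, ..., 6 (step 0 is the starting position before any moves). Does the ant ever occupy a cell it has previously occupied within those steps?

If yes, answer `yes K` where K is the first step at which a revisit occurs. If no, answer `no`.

Answer: no

Derivation:
Step 1: on WHITE (3,7): turn R to N, flip to black, move to (2,7). |black|=3 — new cell
Step 2: on WHITE (2,7): turn R to E, flip to black, move to (2,8). |black|=4 — new cell
Step 3: on WHITE (2,8): turn R to S, flip to black, move to (3,8). |black|=5 — new cell
Step 4: on BLACK (3,8): turn L to E, flip to white, move to (3,9). |black|=4 — new cell
Step 5: on WHITE (3,9): turn R to S, flip to black, move to (4,9). |black|=5 — new cell
Step 6: on WHITE (4,9): turn R to W, flip to black, move to (4,8). |black|=6 — new cell
No revisit within 6 steps.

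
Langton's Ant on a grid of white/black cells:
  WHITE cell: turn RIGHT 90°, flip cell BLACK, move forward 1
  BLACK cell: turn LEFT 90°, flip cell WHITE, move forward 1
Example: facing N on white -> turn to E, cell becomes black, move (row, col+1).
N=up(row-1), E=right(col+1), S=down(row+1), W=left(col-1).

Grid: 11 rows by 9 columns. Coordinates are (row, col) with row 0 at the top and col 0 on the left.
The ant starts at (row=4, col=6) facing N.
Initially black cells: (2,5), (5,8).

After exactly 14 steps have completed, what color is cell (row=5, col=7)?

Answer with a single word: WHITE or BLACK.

Step 1: on WHITE (4,6): turn R to E, flip to black, move to (4,7). |black|=3
Step 2: on WHITE (4,7): turn R to S, flip to black, move to (5,7). |black|=4
Step 3: on WHITE (5,7): turn R to W, flip to black, move to (5,6). |black|=5
Step 4: on WHITE (5,6): turn R to N, flip to black, move to (4,6). |black|=6
Step 5: on BLACK (4,6): turn L to W, flip to white, move to (4,5). |black|=5
Step 6: on WHITE (4,5): turn R to N, flip to black, move to (3,5). |black|=6
Step 7: on WHITE (3,5): turn R to E, flip to black, move to (3,6). |black|=7
Step 8: on WHITE (3,6): turn R to S, flip to black, move to (4,6). |black|=8
Step 9: on WHITE (4,6): turn R to W, flip to black, move to (4,5). |black|=9
Step 10: on BLACK (4,5): turn L to S, flip to white, move to (5,5). |black|=8
Step 11: on WHITE (5,5): turn R to W, flip to black, move to (5,4). |black|=9
Step 12: on WHITE (5,4): turn R to N, flip to black, move to (4,4). |black|=10
Step 13: on WHITE (4,4): turn R to E, flip to black, move to (4,5). |black|=11
Step 14: on WHITE (4,5): turn R to S, flip to black, move to (5,5). |black|=12

Answer: BLACK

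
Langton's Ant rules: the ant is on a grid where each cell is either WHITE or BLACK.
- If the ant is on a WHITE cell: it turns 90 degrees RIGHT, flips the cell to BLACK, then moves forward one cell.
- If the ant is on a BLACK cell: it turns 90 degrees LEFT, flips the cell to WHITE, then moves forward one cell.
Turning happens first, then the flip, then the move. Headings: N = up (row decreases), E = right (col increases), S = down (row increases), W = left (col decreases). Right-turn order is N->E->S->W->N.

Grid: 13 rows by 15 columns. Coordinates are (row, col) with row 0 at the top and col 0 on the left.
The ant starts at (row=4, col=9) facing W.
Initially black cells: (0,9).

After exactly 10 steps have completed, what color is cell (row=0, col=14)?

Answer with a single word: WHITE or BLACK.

Answer: WHITE

Derivation:
Step 1: on WHITE (4,9): turn R to N, flip to black, move to (3,9). |black|=2
Step 2: on WHITE (3,9): turn R to E, flip to black, move to (3,10). |black|=3
Step 3: on WHITE (3,10): turn R to S, flip to black, move to (4,10). |black|=4
Step 4: on WHITE (4,10): turn R to W, flip to black, move to (4,9). |black|=5
Step 5: on BLACK (4,9): turn L to S, flip to white, move to (5,9). |black|=4
Step 6: on WHITE (5,9): turn R to W, flip to black, move to (5,8). |black|=5
Step 7: on WHITE (5,8): turn R to N, flip to black, move to (4,8). |black|=6
Step 8: on WHITE (4,8): turn R to E, flip to black, move to (4,9). |black|=7
Step 9: on WHITE (4,9): turn R to S, flip to black, move to (5,9). |black|=8
Step 10: on BLACK (5,9): turn L to E, flip to white, move to (5,10). |black|=7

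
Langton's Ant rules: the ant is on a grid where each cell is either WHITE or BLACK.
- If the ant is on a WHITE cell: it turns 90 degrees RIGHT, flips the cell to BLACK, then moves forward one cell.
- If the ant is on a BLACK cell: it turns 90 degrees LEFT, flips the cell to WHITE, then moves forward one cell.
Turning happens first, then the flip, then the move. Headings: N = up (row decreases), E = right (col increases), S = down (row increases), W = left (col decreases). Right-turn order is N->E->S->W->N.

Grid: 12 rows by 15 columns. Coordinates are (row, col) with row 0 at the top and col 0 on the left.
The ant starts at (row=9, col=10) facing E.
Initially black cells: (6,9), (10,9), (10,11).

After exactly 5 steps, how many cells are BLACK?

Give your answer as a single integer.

Answer: 6

Derivation:
Step 1: on WHITE (9,10): turn R to S, flip to black, move to (10,10). |black|=4
Step 2: on WHITE (10,10): turn R to W, flip to black, move to (10,9). |black|=5
Step 3: on BLACK (10,9): turn L to S, flip to white, move to (11,9). |black|=4
Step 4: on WHITE (11,9): turn R to W, flip to black, move to (11,8). |black|=5
Step 5: on WHITE (11,8): turn R to N, flip to black, move to (10,8). |black|=6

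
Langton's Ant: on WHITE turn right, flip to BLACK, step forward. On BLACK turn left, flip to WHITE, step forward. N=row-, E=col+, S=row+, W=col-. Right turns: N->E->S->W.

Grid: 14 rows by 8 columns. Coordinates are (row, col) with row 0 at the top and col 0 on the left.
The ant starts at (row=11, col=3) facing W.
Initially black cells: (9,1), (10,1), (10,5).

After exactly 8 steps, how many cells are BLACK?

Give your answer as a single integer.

Step 1: on WHITE (11,3): turn R to N, flip to black, move to (10,3). |black|=4
Step 2: on WHITE (10,3): turn R to E, flip to black, move to (10,4). |black|=5
Step 3: on WHITE (10,4): turn R to S, flip to black, move to (11,4). |black|=6
Step 4: on WHITE (11,4): turn R to W, flip to black, move to (11,3). |black|=7
Step 5: on BLACK (11,3): turn L to S, flip to white, move to (12,3). |black|=6
Step 6: on WHITE (12,3): turn R to W, flip to black, move to (12,2). |black|=7
Step 7: on WHITE (12,2): turn R to N, flip to black, move to (11,2). |black|=8
Step 8: on WHITE (11,2): turn R to E, flip to black, move to (11,3). |black|=9

Answer: 9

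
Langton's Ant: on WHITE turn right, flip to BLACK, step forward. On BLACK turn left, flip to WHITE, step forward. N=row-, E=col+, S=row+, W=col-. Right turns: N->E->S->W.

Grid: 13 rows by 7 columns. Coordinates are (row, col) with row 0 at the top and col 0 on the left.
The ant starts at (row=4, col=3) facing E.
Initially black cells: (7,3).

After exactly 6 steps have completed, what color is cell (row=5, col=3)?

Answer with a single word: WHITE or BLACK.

Answer: BLACK

Derivation:
Step 1: on WHITE (4,3): turn R to S, flip to black, move to (5,3). |black|=2
Step 2: on WHITE (5,3): turn R to W, flip to black, move to (5,2). |black|=3
Step 3: on WHITE (5,2): turn R to N, flip to black, move to (4,2). |black|=4
Step 4: on WHITE (4,2): turn R to E, flip to black, move to (4,3). |black|=5
Step 5: on BLACK (4,3): turn L to N, flip to white, move to (3,3). |black|=4
Step 6: on WHITE (3,3): turn R to E, flip to black, move to (3,4). |black|=5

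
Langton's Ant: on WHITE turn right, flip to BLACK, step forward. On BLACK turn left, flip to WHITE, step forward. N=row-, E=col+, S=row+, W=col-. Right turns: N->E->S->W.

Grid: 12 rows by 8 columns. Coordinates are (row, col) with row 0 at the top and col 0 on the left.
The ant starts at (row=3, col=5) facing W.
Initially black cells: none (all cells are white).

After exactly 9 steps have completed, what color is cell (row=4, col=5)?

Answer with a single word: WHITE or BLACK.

Answer: BLACK

Derivation:
Step 1: on WHITE (3,5): turn R to N, flip to black, move to (2,5). |black|=1
Step 2: on WHITE (2,5): turn R to E, flip to black, move to (2,6). |black|=2
Step 3: on WHITE (2,6): turn R to S, flip to black, move to (3,6). |black|=3
Step 4: on WHITE (3,6): turn R to W, flip to black, move to (3,5). |black|=4
Step 5: on BLACK (3,5): turn L to S, flip to white, move to (4,5). |black|=3
Step 6: on WHITE (4,5): turn R to W, flip to black, move to (4,4). |black|=4
Step 7: on WHITE (4,4): turn R to N, flip to black, move to (3,4). |black|=5
Step 8: on WHITE (3,4): turn R to E, flip to black, move to (3,5). |black|=6
Step 9: on WHITE (3,5): turn R to S, flip to black, move to (4,5). |black|=7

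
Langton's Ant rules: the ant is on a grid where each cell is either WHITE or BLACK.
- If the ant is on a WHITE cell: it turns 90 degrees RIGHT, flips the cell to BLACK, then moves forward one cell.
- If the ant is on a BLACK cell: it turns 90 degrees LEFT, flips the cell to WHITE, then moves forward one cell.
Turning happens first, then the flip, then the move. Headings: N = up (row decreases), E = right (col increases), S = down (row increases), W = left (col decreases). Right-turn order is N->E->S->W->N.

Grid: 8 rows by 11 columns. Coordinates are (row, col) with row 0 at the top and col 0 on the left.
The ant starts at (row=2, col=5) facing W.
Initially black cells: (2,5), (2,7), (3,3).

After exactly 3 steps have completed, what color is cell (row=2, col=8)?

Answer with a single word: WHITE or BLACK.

Answer: WHITE

Derivation:
Step 1: on BLACK (2,5): turn L to S, flip to white, move to (3,5). |black|=2
Step 2: on WHITE (3,5): turn R to W, flip to black, move to (3,4). |black|=3
Step 3: on WHITE (3,4): turn R to N, flip to black, move to (2,4). |black|=4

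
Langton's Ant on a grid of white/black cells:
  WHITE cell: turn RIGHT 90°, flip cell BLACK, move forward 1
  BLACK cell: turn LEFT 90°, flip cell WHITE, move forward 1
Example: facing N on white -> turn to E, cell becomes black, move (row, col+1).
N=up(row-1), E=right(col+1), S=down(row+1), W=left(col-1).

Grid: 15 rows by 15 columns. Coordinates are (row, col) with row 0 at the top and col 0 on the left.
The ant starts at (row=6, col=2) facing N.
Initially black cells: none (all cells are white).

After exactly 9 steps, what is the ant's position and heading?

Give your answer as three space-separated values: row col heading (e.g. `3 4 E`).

Answer: 6 1 W

Derivation:
Step 1: on WHITE (6,2): turn R to E, flip to black, move to (6,3). |black|=1
Step 2: on WHITE (6,3): turn R to S, flip to black, move to (7,3). |black|=2
Step 3: on WHITE (7,3): turn R to W, flip to black, move to (7,2). |black|=3
Step 4: on WHITE (7,2): turn R to N, flip to black, move to (6,2). |black|=4
Step 5: on BLACK (6,2): turn L to W, flip to white, move to (6,1). |black|=3
Step 6: on WHITE (6,1): turn R to N, flip to black, move to (5,1). |black|=4
Step 7: on WHITE (5,1): turn R to E, flip to black, move to (5,2). |black|=5
Step 8: on WHITE (5,2): turn R to S, flip to black, move to (6,2). |black|=6
Step 9: on WHITE (6,2): turn R to W, flip to black, move to (6,1). |black|=7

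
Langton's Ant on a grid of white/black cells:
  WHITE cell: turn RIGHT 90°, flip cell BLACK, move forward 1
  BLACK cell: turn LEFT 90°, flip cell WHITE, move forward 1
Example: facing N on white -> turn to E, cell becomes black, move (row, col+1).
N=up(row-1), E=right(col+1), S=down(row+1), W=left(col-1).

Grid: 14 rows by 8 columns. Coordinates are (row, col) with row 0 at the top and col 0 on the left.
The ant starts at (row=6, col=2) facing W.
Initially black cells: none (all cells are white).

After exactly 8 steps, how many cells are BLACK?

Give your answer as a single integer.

Answer: 6

Derivation:
Step 1: on WHITE (6,2): turn R to N, flip to black, move to (5,2). |black|=1
Step 2: on WHITE (5,2): turn R to E, flip to black, move to (5,3). |black|=2
Step 3: on WHITE (5,3): turn R to S, flip to black, move to (6,3). |black|=3
Step 4: on WHITE (6,3): turn R to W, flip to black, move to (6,2). |black|=4
Step 5: on BLACK (6,2): turn L to S, flip to white, move to (7,2). |black|=3
Step 6: on WHITE (7,2): turn R to W, flip to black, move to (7,1). |black|=4
Step 7: on WHITE (7,1): turn R to N, flip to black, move to (6,1). |black|=5
Step 8: on WHITE (6,1): turn R to E, flip to black, move to (6,2). |black|=6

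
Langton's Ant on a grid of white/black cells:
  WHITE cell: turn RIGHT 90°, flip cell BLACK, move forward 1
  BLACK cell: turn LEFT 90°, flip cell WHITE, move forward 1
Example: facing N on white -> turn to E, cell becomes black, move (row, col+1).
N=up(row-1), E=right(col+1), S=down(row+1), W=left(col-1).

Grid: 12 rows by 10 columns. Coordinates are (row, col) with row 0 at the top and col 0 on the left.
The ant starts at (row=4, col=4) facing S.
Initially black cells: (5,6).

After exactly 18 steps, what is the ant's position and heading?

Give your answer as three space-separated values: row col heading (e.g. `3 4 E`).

Answer: 3 5 N

Derivation:
Step 1: on WHITE (4,4): turn R to W, flip to black, move to (4,3). |black|=2
Step 2: on WHITE (4,3): turn R to N, flip to black, move to (3,3). |black|=3
Step 3: on WHITE (3,3): turn R to E, flip to black, move to (3,4). |black|=4
Step 4: on WHITE (3,4): turn R to S, flip to black, move to (4,4). |black|=5
Step 5: on BLACK (4,4): turn L to E, flip to white, move to (4,5). |black|=4
Step 6: on WHITE (4,5): turn R to S, flip to black, move to (5,5). |black|=5
Step 7: on WHITE (5,5): turn R to W, flip to black, move to (5,4). |black|=6
Step 8: on WHITE (5,4): turn R to N, flip to black, move to (4,4). |black|=7
Step 9: on WHITE (4,4): turn R to E, flip to black, move to (4,5). |black|=8
Step 10: on BLACK (4,5): turn L to N, flip to white, move to (3,5). |black|=7
Step 11: on WHITE (3,5): turn R to E, flip to black, move to (3,6). |black|=8
Step 12: on WHITE (3,6): turn R to S, flip to black, move to (4,6). |black|=9
Step 13: on WHITE (4,6): turn R to W, flip to black, move to (4,5). |black|=10
Step 14: on WHITE (4,5): turn R to N, flip to black, move to (3,5). |black|=11
Step 15: on BLACK (3,5): turn L to W, flip to white, move to (3,4). |black|=10
Step 16: on BLACK (3,4): turn L to S, flip to white, move to (4,4). |black|=9
Step 17: on BLACK (4,4): turn L to E, flip to white, move to (4,5). |black|=8
Step 18: on BLACK (4,5): turn L to N, flip to white, move to (3,5). |black|=7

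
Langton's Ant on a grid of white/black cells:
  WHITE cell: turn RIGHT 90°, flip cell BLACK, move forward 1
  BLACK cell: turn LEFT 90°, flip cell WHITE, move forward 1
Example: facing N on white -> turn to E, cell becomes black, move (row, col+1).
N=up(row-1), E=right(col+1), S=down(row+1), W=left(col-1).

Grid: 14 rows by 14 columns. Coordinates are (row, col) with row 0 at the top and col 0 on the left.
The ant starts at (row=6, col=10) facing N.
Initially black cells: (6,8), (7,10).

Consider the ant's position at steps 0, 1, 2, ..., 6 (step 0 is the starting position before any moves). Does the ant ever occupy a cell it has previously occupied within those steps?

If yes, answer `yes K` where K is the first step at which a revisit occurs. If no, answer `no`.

Answer: no

Derivation:
Step 1: on WHITE (6,10): turn R to E, flip to black, move to (6,11). |black|=3 — new cell
Step 2: on WHITE (6,11): turn R to S, flip to black, move to (7,11). |black|=4 — new cell
Step 3: on WHITE (7,11): turn R to W, flip to black, move to (7,10). |black|=5 — new cell
Step 4: on BLACK (7,10): turn L to S, flip to white, move to (8,10). |black|=4 — new cell
Step 5: on WHITE (8,10): turn R to W, flip to black, move to (8,9). |black|=5 — new cell
Step 6: on WHITE (8,9): turn R to N, flip to black, move to (7,9). |black|=6 — new cell
No revisit within 6 steps.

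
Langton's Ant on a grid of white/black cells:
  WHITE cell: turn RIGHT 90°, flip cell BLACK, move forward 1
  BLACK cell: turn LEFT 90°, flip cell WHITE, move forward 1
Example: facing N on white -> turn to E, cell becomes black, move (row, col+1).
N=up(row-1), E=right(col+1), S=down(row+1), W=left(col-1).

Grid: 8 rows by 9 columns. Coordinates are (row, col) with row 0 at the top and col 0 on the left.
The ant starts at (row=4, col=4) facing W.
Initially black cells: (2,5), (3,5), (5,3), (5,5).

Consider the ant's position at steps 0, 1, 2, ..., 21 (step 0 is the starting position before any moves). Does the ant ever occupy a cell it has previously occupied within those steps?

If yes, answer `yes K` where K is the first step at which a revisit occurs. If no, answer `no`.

Answer: yes 7

Derivation:
Step 1: on WHITE (4,4): turn R to N, flip to black, move to (3,4). |black|=5 — new cell
Step 2: on WHITE (3,4): turn R to E, flip to black, move to (3,5). |black|=6 — new cell
Step 3: on BLACK (3,5): turn L to N, flip to white, move to (2,5). |black|=5 — new cell
Step 4: on BLACK (2,5): turn L to W, flip to white, move to (2,4). |black|=4 — new cell
Step 5: on WHITE (2,4): turn R to N, flip to black, move to (1,4). |black|=5 — new cell
Step 6: on WHITE (1,4): turn R to E, flip to black, move to (1,5). |black|=6 — new cell
Step 7: on WHITE (1,5): turn R to S, flip to black, move to (2,5). |black|=7 — REVISIT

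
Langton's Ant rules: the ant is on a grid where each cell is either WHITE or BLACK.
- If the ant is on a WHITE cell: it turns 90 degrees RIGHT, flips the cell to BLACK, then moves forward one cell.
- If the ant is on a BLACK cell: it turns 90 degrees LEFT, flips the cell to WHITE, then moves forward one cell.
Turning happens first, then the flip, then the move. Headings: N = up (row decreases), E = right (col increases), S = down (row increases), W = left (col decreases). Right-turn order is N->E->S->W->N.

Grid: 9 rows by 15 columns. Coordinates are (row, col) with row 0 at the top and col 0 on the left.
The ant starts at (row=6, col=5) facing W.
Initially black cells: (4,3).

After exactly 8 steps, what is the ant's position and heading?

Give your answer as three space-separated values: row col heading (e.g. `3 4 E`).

Answer: 6 5 E

Derivation:
Step 1: on WHITE (6,5): turn R to N, flip to black, move to (5,5). |black|=2
Step 2: on WHITE (5,5): turn R to E, flip to black, move to (5,6). |black|=3
Step 3: on WHITE (5,6): turn R to S, flip to black, move to (6,6). |black|=4
Step 4: on WHITE (6,6): turn R to W, flip to black, move to (6,5). |black|=5
Step 5: on BLACK (6,5): turn L to S, flip to white, move to (7,5). |black|=4
Step 6: on WHITE (7,5): turn R to W, flip to black, move to (7,4). |black|=5
Step 7: on WHITE (7,4): turn R to N, flip to black, move to (6,4). |black|=6
Step 8: on WHITE (6,4): turn R to E, flip to black, move to (6,5). |black|=7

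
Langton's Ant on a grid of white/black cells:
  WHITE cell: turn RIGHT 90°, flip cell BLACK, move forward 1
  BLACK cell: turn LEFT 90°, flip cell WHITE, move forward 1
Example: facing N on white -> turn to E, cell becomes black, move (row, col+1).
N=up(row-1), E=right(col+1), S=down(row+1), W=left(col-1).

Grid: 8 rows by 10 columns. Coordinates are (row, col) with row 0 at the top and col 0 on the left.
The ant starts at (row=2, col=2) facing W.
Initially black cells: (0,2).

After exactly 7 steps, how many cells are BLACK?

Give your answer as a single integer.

Answer: 6

Derivation:
Step 1: on WHITE (2,2): turn R to N, flip to black, move to (1,2). |black|=2
Step 2: on WHITE (1,2): turn R to E, flip to black, move to (1,3). |black|=3
Step 3: on WHITE (1,3): turn R to S, flip to black, move to (2,3). |black|=4
Step 4: on WHITE (2,3): turn R to W, flip to black, move to (2,2). |black|=5
Step 5: on BLACK (2,2): turn L to S, flip to white, move to (3,2). |black|=4
Step 6: on WHITE (3,2): turn R to W, flip to black, move to (3,1). |black|=5
Step 7: on WHITE (3,1): turn R to N, flip to black, move to (2,1). |black|=6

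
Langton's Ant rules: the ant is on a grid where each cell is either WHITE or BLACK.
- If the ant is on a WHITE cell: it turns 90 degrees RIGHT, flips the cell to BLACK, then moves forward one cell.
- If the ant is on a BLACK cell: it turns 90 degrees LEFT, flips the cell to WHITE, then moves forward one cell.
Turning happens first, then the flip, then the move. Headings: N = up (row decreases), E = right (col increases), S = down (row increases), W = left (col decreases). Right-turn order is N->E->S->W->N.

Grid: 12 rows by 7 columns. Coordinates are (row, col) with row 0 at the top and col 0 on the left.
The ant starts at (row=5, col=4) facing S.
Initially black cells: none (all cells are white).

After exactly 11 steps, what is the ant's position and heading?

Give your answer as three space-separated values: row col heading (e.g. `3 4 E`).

Answer: 4 6 E

Derivation:
Step 1: on WHITE (5,4): turn R to W, flip to black, move to (5,3). |black|=1
Step 2: on WHITE (5,3): turn R to N, flip to black, move to (4,3). |black|=2
Step 3: on WHITE (4,3): turn R to E, flip to black, move to (4,4). |black|=3
Step 4: on WHITE (4,4): turn R to S, flip to black, move to (5,4). |black|=4
Step 5: on BLACK (5,4): turn L to E, flip to white, move to (5,5). |black|=3
Step 6: on WHITE (5,5): turn R to S, flip to black, move to (6,5). |black|=4
Step 7: on WHITE (6,5): turn R to W, flip to black, move to (6,4). |black|=5
Step 8: on WHITE (6,4): turn R to N, flip to black, move to (5,4). |black|=6
Step 9: on WHITE (5,4): turn R to E, flip to black, move to (5,5). |black|=7
Step 10: on BLACK (5,5): turn L to N, flip to white, move to (4,5). |black|=6
Step 11: on WHITE (4,5): turn R to E, flip to black, move to (4,6). |black|=7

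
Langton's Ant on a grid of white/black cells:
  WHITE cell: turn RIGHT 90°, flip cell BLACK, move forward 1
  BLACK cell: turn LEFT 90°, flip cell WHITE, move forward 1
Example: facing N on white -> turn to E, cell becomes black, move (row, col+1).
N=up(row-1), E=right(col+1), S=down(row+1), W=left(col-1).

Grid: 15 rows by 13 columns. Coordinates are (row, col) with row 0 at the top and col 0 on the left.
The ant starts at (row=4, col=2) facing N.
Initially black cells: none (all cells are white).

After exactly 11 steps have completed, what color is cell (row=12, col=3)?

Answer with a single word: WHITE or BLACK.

Answer: WHITE

Derivation:
Step 1: on WHITE (4,2): turn R to E, flip to black, move to (4,3). |black|=1
Step 2: on WHITE (4,3): turn R to S, flip to black, move to (5,3). |black|=2
Step 3: on WHITE (5,3): turn R to W, flip to black, move to (5,2). |black|=3
Step 4: on WHITE (5,2): turn R to N, flip to black, move to (4,2). |black|=4
Step 5: on BLACK (4,2): turn L to W, flip to white, move to (4,1). |black|=3
Step 6: on WHITE (4,1): turn R to N, flip to black, move to (3,1). |black|=4
Step 7: on WHITE (3,1): turn R to E, flip to black, move to (3,2). |black|=5
Step 8: on WHITE (3,2): turn R to S, flip to black, move to (4,2). |black|=6
Step 9: on WHITE (4,2): turn R to W, flip to black, move to (4,1). |black|=7
Step 10: on BLACK (4,1): turn L to S, flip to white, move to (5,1). |black|=6
Step 11: on WHITE (5,1): turn R to W, flip to black, move to (5,0). |black|=7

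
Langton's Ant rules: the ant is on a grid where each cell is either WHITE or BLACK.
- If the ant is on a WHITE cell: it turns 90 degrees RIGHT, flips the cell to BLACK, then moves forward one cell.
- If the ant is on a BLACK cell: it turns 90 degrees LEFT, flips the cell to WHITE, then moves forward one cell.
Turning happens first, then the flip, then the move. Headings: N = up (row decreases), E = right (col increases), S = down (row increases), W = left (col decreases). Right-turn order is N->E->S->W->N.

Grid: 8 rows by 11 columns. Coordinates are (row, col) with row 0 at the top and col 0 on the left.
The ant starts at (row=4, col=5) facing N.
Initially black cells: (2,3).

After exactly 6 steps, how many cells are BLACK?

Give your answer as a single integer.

Answer: 5

Derivation:
Step 1: on WHITE (4,5): turn R to E, flip to black, move to (4,6). |black|=2
Step 2: on WHITE (4,6): turn R to S, flip to black, move to (5,6). |black|=3
Step 3: on WHITE (5,6): turn R to W, flip to black, move to (5,5). |black|=4
Step 4: on WHITE (5,5): turn R to N, flip to black, move to (4,5). |black|=5
Step 5: on BLACK (4,5): turn L to W, flip to white, move to (4,4). |black|=4
Step 6: on WHITE (4,4): turn R to N, flip to black, move to (3,4). |black|=5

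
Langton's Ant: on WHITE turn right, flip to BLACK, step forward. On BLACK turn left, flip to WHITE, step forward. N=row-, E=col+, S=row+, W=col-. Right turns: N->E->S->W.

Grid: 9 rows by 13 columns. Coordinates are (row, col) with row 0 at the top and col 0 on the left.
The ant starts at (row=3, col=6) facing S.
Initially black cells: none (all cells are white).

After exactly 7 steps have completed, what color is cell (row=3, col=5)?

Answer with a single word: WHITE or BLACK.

Answer: BLACK

Derivation:
Step 1: on WHITE (3,6): turn R to W, flip to black, move to (3,5). |black|=1
Step 2: on WHITE (3,5): turn R to N, flip to black, move to (2,5). |black|=2
Step 3: on WHITE (2,5): turn R to E, flip to black, move to (2,6). |black|=3
Step 4: on WHITE (2,6): turn R to S, flip to black, move to (3,6). |black|=4
Step 5: on BLACK (3,6): turn L to E, flip to white, move to (3,7). |black|=3
Step 6: on WHITE (3,7): turn R to S, flip to black, move to (4,7). |black|=4
Step 7: on WHITE (4,7): turn R to W, flip to black, move to (4,6). |black|=5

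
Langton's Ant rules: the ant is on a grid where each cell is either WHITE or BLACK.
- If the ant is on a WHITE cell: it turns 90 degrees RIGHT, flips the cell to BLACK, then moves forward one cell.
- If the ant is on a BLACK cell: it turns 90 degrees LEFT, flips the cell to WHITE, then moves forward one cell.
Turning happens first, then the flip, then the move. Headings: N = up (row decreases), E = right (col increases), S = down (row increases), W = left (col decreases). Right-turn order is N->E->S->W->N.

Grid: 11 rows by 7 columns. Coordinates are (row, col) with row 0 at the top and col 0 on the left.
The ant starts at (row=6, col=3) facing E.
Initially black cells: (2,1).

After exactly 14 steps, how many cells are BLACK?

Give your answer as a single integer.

Step 1: on WHITE (6,3): turn R to S, flip to black, move to (7,3). |black|=2
Step 2: on WHITE (7,3): turn R to W, flip to black, move to (7,2). |black|=3
Step 3: on WHITE (7,2): turn R to N, flip to black, move to (6,2). |black|=4
Step 4: on WHITE (6,2): turn R to E, flip to black, move to (6,3). |black|=5
Step 5: on BLACK (6,3): turn L to N, flip to white, move to (5,3). |black|=4
Step 6: on WHITE (5,3): turn R to E, flip to black, move to (5,4). |black|=5
Step 7: on WHITE (5,4): turn R to S, flip to black, move to (6,4). |black|=6
Step 8: on WHITE (6,4): turn R to W, flip to black, move to (6,3). |black|=7
Step 9: on WHITE (6,3): turn R to N, flip to black, move to (5,3). |black|=8
Step 10: on BLACK (5,3): turn L to W, flip to white, move to (5,2). |black|=7
Step 11: on WHITE (5,2): turn R to N, flip to black, move to (4,2). |black|=8
Step 12: on WHITE (4,2): turn R to E, flip to black, move to (4,3). |black|=9
Step 13: on WHITE (4,3): turn R to S, flip to black, move to (5,3). |black|=10
Step 14: on WHITE (5,3): turn R to W, flip to black, move to (5,2). |black|=11

Answer: 11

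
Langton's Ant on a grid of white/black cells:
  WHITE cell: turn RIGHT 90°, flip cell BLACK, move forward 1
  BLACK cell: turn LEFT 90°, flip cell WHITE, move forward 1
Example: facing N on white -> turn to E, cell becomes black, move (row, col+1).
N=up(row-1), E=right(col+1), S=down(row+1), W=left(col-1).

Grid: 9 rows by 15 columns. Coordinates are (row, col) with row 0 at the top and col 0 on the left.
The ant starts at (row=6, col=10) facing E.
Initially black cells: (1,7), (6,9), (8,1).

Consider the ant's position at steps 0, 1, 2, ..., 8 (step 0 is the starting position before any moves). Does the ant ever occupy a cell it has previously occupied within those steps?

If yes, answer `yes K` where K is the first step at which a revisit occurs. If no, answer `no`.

Step 1: on WHITE (6,10): turn R to S, flip to black, move to (7,10). |black|=4 — new cell
Step 2: on WHITE (7,10): turn R to W, flip to black, move to (7,9). |black|=5 — new cell
Step 3: on WHITE (7,9): turn R to N, flip to black, move to (6,9). |black|=6 — new cell
Step 4: on BLACK (6,9): turn L to W, flip to white, move to (6,8). |black|=5 — new cell
Step 5: on WHITE (6,8): turn R to N, flip to black, move to (5,8). |black|=6 — new cell
Step 6: on WHITE (5,8): turn R to E, flip to black, move to (5,9). |black|=7 — new cell
Step 7: on WHITE (5,9): turn R to S, flip to black, move to (6,9). |black|=8 — REVISIT

Answer: yes 7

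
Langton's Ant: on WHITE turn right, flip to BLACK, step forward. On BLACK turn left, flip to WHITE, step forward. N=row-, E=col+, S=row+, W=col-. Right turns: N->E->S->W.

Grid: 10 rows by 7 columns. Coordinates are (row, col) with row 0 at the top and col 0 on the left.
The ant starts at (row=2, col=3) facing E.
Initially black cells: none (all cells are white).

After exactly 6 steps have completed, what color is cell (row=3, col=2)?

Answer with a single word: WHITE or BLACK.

Answer: BLACK

Derivation:
Step 1: on WHITE (2,3): turn R to S, flip to black, move to (3,3). |black|=1
Step 2: on WHITE (3,3): turn R to W, flip to black, move to (3,2). |black|=2
Step 3: on WHITE (3,2): turn R to N, flip to black, move to (2,2). |black|=3
Step 4: on WHITE (2,2): turn R to E, flip to black, move to (2,3). |black|=4
Step 5: on BLACK (2,3): turn L to N, flip to white, move to (1,3). |black|=3
Step 6: on WHITE (1,3): turn R to E, flip to black, move to (1,4). |black|=4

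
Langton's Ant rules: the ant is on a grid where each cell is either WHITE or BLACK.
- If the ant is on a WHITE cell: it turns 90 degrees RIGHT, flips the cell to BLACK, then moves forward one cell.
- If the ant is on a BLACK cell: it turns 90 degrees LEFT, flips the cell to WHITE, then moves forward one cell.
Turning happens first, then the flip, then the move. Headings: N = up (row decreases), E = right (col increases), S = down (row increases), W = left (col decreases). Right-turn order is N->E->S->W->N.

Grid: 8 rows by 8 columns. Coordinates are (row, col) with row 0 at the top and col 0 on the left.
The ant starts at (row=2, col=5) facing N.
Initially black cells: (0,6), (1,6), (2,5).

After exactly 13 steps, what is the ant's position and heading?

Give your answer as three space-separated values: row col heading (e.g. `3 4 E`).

Step 1: on BLACK (2,5): turn L to W, flip to white, move to (2,4). |black|=2
Step 2: on WHITE (2,4): turn R to N, flip to black, move to (1,4). |black|=3
Step 3: on WHITE (1,4): turn R to E, flip to black, move to (1,5). |black|=4
Step 4: on WHITE (1,5): turn R to S, flip to black, move to (2,5). |black|=5
Step 5: on WHITE (2,5): turn R to W, flip to black, move to (2,4). |black|=6
Step 6: on BLACK (2,4): turn L to S, flip to white, move to (3,4). |black|=5
Step 7: on WHITE (3,4): turn R to W, flip to black, move to (3,3). |black|=6
Step 8: on WHITE (3,3): turn R to N, flip to black, move to (2,3). |black|=7
Step 9: on WHITE (2,3): turn R to E, flip to black, move to (2,4). |black|=8
Step 10: on WHITE (2,4): turn R to S, flip to black, move to (3,4). |black|=9
Step 11: on BLACK (3,4): turn L to E, flip to white, move to (3,5). |black|=8
Step 12: on WHITE (3,5): turn R to S, flip to black, move to (4,5). |black|=9
Step 13: on WHITE (4,5): turn R to W, flip to black, move to (4,4). |black|=10

Answer: 4 4 W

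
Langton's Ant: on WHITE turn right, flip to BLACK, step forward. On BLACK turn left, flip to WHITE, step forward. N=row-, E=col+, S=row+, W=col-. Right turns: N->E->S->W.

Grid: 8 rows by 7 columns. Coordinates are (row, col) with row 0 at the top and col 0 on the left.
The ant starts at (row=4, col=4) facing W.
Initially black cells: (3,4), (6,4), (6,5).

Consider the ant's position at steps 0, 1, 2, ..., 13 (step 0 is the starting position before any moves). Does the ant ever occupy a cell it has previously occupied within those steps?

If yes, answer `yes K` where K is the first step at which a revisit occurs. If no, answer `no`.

Answer: yes 5

Derivation:
Step 1: on WHITE (4,4): turn R to N, flip to black, move to (3,4). |black|=4 — new cell
Step 2: on BLACK (3,4): turn L to W, flip to white, move to (3,3). |black|=3 — new cell
Step 3: on WHITE (3,3): turn R to N, flip to black, move to (2,3). |black|=4 — new cell
Step 4: on WHITE (2,3): turn R to E, flip to black, move to (2,4). |black|=5 — new cell
Step 5: on WHITE (2,4): turn R to S, flip to black, move to (3,4). |black|=6 — REVISIT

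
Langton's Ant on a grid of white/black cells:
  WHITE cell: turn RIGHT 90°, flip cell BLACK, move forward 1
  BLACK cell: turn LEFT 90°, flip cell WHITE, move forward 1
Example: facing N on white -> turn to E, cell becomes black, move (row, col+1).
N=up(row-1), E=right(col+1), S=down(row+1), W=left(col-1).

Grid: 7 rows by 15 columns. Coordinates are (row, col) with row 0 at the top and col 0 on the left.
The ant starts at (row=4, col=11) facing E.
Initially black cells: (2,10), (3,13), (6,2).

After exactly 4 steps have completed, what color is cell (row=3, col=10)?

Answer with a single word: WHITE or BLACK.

Answer: WHITE

Derivation:
Step 1: on WHITE (4,11): turn R to S, flip to black, move to (5,11). |black|=4
Step 2: on WHITE (5,11): turn R to W, flip to black, move to (5,10). |black|=5
Step 3: on WHITE (5,10): turn R to N, flip to black, move to (4,10). |black|=6
Step 4: on WHITE (4,10): turn R to E, flip to black, move to (4,11). |black|=7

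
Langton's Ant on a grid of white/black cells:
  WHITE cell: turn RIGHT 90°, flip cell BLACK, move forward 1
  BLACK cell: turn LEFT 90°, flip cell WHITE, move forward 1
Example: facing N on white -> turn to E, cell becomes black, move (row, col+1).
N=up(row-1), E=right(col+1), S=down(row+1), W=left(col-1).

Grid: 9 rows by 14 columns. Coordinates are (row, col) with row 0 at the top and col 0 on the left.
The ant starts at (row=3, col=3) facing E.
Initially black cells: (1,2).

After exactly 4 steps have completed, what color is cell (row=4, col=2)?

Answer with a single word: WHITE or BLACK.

Answer: BLACK

Derivation:
Step 1: on WHITE (3,3): turn R to S, flip to black, move to (4,3). |black|=2
Step 2: on WHITE (4,3): turn R to W, flip to black, move to (4,2). |black|=3
Step 3: on WHITE (4,2): turn R to N, flip to black, move to (3,2). |black|=4
Step 4: on WHITE (3,2): turn R to E, flip to black, move to (3,3). |black|=5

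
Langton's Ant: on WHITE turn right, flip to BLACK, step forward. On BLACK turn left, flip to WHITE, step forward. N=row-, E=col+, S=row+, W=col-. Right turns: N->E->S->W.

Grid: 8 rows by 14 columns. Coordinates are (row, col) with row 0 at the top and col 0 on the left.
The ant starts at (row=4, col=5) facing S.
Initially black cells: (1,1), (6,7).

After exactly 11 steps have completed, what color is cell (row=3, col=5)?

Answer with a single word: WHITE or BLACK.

Step 1: on WHITE (4,5): turn R to W, flip to black, move to (4,4). |black|=3
Step 2: on WHITE (4,4): turn R to N, flip to black, move to (3,4). |black|=4
Step 3: on WHITE (3,4): turn R to E, flip to black, move to (3,5). |black|=5
Step 4: on WHITE (3,5): turn R to S, flip to black, move to (4,5). |black|=6
Step 5: on BLACK (4,5): turn L to E, flip to white, move to (4,6). |black|=5
Step 6: on WHITE (4,6): turn R to S, flip to black, move to (5,6). |black|=6
Step 7: on WHITE (5,6): turn R to W, flip to black, move to (5,5). |black|=7
Step 8: on WHITE (5,5): turn R to N, flip to black, move to (4,5). |black|=8
Step 9: on WHITE (4,5): turn R to E, flip to black, move to (4,6). |black|=9
Step 10: on BLACK (4,6): turn L to N, flip to white, move to (3,6). |black|=8
Step 11: on WHITE (3,6): turn R to E, flip to black, move to (3,7). |black|=9

Answer: BLACK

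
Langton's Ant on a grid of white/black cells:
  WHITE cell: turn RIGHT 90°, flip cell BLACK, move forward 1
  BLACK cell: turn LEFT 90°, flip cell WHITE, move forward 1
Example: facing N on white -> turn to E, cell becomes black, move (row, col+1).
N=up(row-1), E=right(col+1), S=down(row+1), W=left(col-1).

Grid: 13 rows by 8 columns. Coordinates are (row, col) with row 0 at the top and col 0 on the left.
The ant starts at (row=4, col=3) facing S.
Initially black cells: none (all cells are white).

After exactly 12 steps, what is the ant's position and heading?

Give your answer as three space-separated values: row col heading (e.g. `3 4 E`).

Answer: 4 5 S

Derivation:
Step 1: on WHITE (4,3): turn R to W, flip to black, move to (4,2). |black|=1
Step 2: on WHITE (4,2): turn R to N, flip to black, move to (3,2). |black|=2
Step 3: on WHITE (3,2): turn R to E, flip to black, move to (3,3). |black|=3
Step 4: on WHITE (3,3): turn R to S, flip to black, move to (4,3). |black|=4
Step 5: on BLACK (4,3): turn L to E, flip to white, move to (4,4). |black|=3
Step 6: on WHITE (4,4): turn R to S, flip to black, move to (5,4). |black|=4
Step 7: on WHITE (5,4): turn R to W, flip to black, move to (5,3). |black|=5
Step 8: on WHITE (5,3): turn R to N, flip to black, move to (4,3). |black|=6
Step 9: on WHITE (4,3): turn R to E, flip to black, move to (4,4). |black|=7
Step 10: on BLACK (4,4): turn L to N, flip to white, move to (3,4). |black|=6
Step 11: on WHITE (3,4): turn R to E, flip to black, move to (3,5). |black|=7
Step 12: on WHITE (3,5): turn R to S, flip to black, move to (4,5). |black|=8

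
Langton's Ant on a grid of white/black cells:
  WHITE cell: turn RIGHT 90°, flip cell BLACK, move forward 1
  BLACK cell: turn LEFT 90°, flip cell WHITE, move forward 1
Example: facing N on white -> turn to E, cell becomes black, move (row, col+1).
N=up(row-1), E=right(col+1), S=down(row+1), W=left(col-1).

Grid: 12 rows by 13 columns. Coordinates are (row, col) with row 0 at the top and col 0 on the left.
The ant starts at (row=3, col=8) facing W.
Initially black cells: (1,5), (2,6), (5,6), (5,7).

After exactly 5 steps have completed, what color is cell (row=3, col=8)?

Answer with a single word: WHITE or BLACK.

Answer: WHITE

Derivation:
Step 1: on WHITE (3,8): turn R to N, flip to black, move to (2,8). |black|=5
Step 2: on WHITE (2,8): turn R to E, flip to black, move to (2,9). |black|=6
Step 3: on WHITE (2,9): turn R to S, flip to black, move to (3,9). |black|=7
Step 4: on WHITE (3,9): turn R to W, flip to black, move to (3,8). |black|=8
Step 5: on BLACK (3,8): turn L to S, flip to white, move to (4,8). |black|=7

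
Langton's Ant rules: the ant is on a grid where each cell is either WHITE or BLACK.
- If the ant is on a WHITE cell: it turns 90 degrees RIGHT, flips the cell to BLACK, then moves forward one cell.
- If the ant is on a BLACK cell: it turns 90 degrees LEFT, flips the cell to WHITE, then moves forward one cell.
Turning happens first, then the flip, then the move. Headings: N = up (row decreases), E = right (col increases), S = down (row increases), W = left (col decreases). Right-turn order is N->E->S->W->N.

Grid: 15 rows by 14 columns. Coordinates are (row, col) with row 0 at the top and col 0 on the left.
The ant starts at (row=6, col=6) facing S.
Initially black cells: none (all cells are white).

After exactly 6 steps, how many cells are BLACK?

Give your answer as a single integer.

Step 1: on WHITE (6,6): turn R to W, flip to black, move to (6,5). |black|=1
Step 2: on WHITE (6,5): turn R to N, flip to black, move to (5,5). |black|=2
Step 3: on WHITE (5,5): turn R to E, flip to black, move to (5,6). |black|=3
Step 4: on WHITE (5,6): turn R to S, flip to black, move to (6,6). |black|=4
Step 5: on BLACK (6,6): turn L to E, flip to white, move to (6,7). |black|=3
Step 6: on WHITE (6,7): turn R to S, flip to black, move to (7,7). |black|=4

Answer: 4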